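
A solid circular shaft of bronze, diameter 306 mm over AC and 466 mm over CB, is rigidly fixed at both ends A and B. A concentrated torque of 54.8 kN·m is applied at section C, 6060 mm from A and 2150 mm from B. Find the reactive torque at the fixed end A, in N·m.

Compatibility: T_A·a/J_AC = T_B·b/J_CB with T_A + T_B = T₀.
J_AC = 8.61×10^-4 m⁴, J_CB = 4.63×10^-3 m⁴, so T_A = T₀·(J_AC/a)/((J_AC/a)+(J_CB/b)) = 3391 N·m, T_B = 51410 N·m.

3390 N·m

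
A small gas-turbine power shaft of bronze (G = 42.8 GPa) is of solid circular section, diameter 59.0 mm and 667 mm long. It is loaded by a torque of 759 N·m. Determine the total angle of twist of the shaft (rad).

J = πd⁴/32 = π(0.0590)⁴/32 = 1.190×10^-6 m⁴.
θ = T·L/(G·J) = 759.0 × 0.667 / (42.8×10⁹ × 1.190×10^-6) = 9.943×10^-3 rad.

0.00994 rad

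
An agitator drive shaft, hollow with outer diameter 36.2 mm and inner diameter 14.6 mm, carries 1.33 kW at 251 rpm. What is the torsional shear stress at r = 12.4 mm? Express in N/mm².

ω = 2π·251/60 = 26.28 rad/s, so T = P/ω = 1.33×10³ / 26.28 = 50.60 N·m.
J = π(d_o⁴ − d_i⁴)/32 = π(0.0362⁴ − 0.0146⁴)/32 = 1.641×10^-7 m⁴.
Shear stress varies linearly with radius: τ = T·r/J = 50.60 × 0.0124 / 1.641×10^-7 = 3.823×10^6 Pa.

3.82 N/mm²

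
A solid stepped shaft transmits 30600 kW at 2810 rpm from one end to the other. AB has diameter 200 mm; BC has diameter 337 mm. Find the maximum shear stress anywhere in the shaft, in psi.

ω = 2π·2810/60 = 294.3 rad/s, so T = P/ω = 30600×10³ / 294.3 = 104000 N·m.
Under the same torque, τ_max = 16T/(πd³) is largest where d is smallest — segment AB (d = 200 mm).
τ_max = 16·104000/(π·(0.200)³) = 6.620×10^7 Pa.

9600 psi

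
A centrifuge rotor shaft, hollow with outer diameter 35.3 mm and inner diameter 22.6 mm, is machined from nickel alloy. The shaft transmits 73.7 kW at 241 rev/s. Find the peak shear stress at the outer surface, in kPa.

6770 kPa

ω = 2π·241 = 1514 rad/s, so T = P/ω = 73.7×10³ / 1514 = 48.67 N·m.
J = π(d_o⁴ − d_i⁴)/32 = π(0.0353⁴ − 0.0226⁴)/32 = 1.268×10^-7 m⁴.
τ_max = T·r/J = 48.67 × 0.0176 / 1.268×10^-7 = 6.773×10^6 Pa.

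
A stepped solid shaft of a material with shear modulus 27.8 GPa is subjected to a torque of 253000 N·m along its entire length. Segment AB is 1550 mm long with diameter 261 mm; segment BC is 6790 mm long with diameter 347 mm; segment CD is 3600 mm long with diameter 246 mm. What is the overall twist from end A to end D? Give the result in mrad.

166 mrad

J_AB = π(0.261)⁴/32 = 4.56×10^-4 m⁴; J_BC = π(0.347)⁴/32 = 1.42×10^-3 m⁴; J_CD = π(0.246)⁴/32 = 3.60×10^-4 m⁴.
θ = (T/G)·Σ L_i/J_i = (253000/27.8×10⁹)·(1.55/4.56×10^-4 + 6.79/1.42×10^-3 + 3.60/3.60×10^-4) = 0.1655 rad.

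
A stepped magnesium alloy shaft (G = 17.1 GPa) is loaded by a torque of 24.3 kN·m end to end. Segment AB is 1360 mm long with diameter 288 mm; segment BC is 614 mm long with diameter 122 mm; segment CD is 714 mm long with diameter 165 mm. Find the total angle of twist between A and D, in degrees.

3.26°

J_AB = π(0.288)⁴/32 = 6.75×10^-4 m⁴; J_BC = π(0.122)⁴/32 = 2.17×10^-5 m⁴; J_CD = π(0.165)⁴/32 = 7.28×10^-5 m⁴.
θ = (T/G)·Σ L_i/J_i = (24300/17.1×10⁹)·(1.36/6.75×10^-4 + 0.614/2.17×10^-5 + 0.714/7.28×10^-5) = 0.05692 rad.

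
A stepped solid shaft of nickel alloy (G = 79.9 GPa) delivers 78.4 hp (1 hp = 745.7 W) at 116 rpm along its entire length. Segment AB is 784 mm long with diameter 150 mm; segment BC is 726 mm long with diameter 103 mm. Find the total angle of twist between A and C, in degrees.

ω = 2π·116/60 = 12.15 rad/s, so T = P/ω = 78.4×745.7 / 12.15 = 4813 N·m.
J_AB = π(0.150)⁴/32 = 4.97×10^-5 m⁴; J_BC = π(0.103)⁴/32 = 1.10×10^-5 m⁴.
θ = (T/G)·Σ L_i/J_i = (4813/79.9×10⁹)·(0.784/4.97×10^-5 + 0.726/1.10×10^-5) = 4.908×10^-3 rad.

0.281°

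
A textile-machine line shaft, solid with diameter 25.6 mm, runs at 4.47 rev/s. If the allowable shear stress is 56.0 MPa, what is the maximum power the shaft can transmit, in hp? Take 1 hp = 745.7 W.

J = πd⁴/32 = π(0.0256)⁴/32 = 4.217×10^-8 m⁴.
T_max = τ_allow·J/r = 5.60×10^7 × 4.217×10^-8 / 0.0128 = 184.5 N·m.
ω = 2π·4.47 = 28.09 rad/s, so P_max = T_max·ω = 5181 W.

6.95 hp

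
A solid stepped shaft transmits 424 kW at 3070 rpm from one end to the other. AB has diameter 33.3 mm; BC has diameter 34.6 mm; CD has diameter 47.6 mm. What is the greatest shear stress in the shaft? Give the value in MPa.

ω = 2π·3070/60 = 321.5 rad/s, so T = P/ω = 424×10³ / 321.5 = 1319 N·m.
Under the same torque, τ_max = 16T/(πd³) is largest where d is smallest — segment AB (d = 33.3 mm).
τ_max = 16·1319/(π·(0.0333)³) = 1.819×10^8 Pa.

182 MPa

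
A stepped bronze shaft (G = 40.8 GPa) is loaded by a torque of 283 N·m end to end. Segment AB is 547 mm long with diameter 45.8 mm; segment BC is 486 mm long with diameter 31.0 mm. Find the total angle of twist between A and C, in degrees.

J_AB = π(0.0458)⁴/32 = 4.32×10^-7 m⁴; J_BC = π(0.0310)⁴/32 = 9.07×10^-8 m⁴.
θ = (T/G)·Σ L_i/J_i = (283.0/40.8×10⁹)·(0.547/4.32×10^-7 + 0.486/9.07×10^-8) = 0.04596 rad.

2.63°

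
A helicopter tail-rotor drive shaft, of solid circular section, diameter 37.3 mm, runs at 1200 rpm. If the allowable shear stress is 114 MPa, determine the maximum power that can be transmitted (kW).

J = πd⁴/32 = π(0.0373)⁴/32 = 1.900×10^-7 m⁴.
T_max = τ_allow·J/r = 1.14×10^8 × 1.900×10^-7 / 0.0186 = 1162 N·m.
ω = 2π·1200/60 = 125.7 rad/s, so P_max = T_max·ω = 1.460×10^5 W.

146 kW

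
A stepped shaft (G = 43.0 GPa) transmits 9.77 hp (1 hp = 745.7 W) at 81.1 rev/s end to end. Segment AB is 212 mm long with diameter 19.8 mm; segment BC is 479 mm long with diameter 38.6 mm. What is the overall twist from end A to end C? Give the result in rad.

0.00540 rad

ω = 2π·81.1 = 509.6 rad/s, so T = P/ω = 9.77×745.7 / 509.6 = 14.30 N·m.
J_AB = π(0.0198)⁴/32 = 1.51×10^-8 m⁴; J_BC = π(0.0386)⁴/32 = 2.18×10^-7 m⁴.
θ = (T/G)·Σ L_i/J_i = (14.30/43.0×10⁹)·(0.212/1.51×10^-8 + 0.479/2.18×10^-7) = 5.402×10^-3 rad.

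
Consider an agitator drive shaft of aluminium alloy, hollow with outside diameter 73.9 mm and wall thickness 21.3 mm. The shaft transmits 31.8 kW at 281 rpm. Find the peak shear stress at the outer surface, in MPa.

14.1 MPa

ω = 2π·281/60 = 29.43 rad/s, so T = P/ω = 31.8×10³ / 29.43 = 1081 N·m.
J = π(d_o⁴ − d_i⁴)/32 = π(0.0739⁴ − 0.0313⁴)/32 = 2.834×10^-6 m⁴.
τ_max = T·r/J = 1081 × 0.0370 / 2.834×10^-6 = 1.409×10^7 Pa.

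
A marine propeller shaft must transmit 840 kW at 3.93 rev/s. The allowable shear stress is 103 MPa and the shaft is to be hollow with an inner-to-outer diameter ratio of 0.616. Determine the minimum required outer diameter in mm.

125 mm

ω = 2π·3.93 = 24.69 rad/s, so T = P/ω = 840×10³ / 24.69 = 34020 N·m.
For a hollow shaft with d_i/d_o = 0.616: τ_max = 16T/(π d_o³ (1−k⁴)), so d_o = [16T/(π τ_allow (1−k⁴))]^(1/3) = [16·34020/(π·1.03×10^8·0.8560)]^(1/3) = 0.1253 m.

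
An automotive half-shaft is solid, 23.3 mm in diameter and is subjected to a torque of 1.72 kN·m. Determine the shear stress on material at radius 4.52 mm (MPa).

J = πd⁴/32 = π(0.0233)⁴/32 = 2.894×10^-8 m⁴.
Shear stress varies linearly with radius: τ = T·r/J = 1720 × 0.00452 / 2.894×10^-8 = 2.687×10^8 Pa.

269 MPa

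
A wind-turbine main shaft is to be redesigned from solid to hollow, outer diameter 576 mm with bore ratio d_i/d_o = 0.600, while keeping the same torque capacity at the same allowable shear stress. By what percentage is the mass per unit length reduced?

29.8 %

Equal τ_max and T ⇒ the solid shaft needs d_s³ = d_o³(1−k⁴), so d_s = 576·(1−0.600⁴)^(1/3) = 550.0 mm.
Area ratio A_h/A_s = d_o²(1−k²)/d_s² = (1−k²)/(1−k⁴)^(2/3) = 0.7020.
Mass saving = 1 − 0.7020 = 29.8 %.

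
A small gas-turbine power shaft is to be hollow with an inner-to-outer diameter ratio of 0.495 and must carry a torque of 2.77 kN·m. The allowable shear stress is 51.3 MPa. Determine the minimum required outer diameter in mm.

For a hollow shaft with d_i/d_o = 0.495: τ_max = 16T/(π d_o³ (1−k⁴)), so d_o = [16T/(π τ_allow (1−k⁴))]^(1/3) = [16·2770/(π·5.13×10^7·0.9400)]^(1/3) = 0.06639 m.

66.4 mm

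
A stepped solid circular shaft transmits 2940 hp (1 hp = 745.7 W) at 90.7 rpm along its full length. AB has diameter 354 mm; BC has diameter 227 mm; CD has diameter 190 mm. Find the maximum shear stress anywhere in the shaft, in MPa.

ω = 2π·90.7/60 = 9.498 rad/s, so T = P/ω = 2940×745.7 / 9.498 = 230800 N·m.
Under the same torque, τ_max = 16T/(πd³) is largest where d is smallest — segment CD (d = 190 mm).
τ_max = 16·230800/(π·(0.190)³) = 1.714×10^8 Pa.

171 MPa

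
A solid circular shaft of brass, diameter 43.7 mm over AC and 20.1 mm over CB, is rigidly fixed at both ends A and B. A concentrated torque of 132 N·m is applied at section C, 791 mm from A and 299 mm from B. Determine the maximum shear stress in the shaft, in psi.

Compatibility: T_A·a/J_AC = T_B·b/J_CB with T_A + T_B = T₀.
J_AC = 3.58×10^-7 m⁴, J_CB = 1.60×10^-8 m⁴, so T_A = T₀·(J_AC/a)/((J_AC/a)+(J_CB/b)) = 118.0 N·m, T_B = 13.97 N·m.
τ in each portion: τ_AC = 7.20×10^6 Pa, τ_CB = 8.76×10^6 Pa; maximum is in CB.
τ_max = T_CB·r/J = 13.97·0.0100/1.60×10^-8 = 8.764×10^6 Pa.

1270 psi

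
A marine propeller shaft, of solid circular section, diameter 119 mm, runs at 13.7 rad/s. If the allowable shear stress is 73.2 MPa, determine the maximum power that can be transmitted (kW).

J = πd⁴/32 = π(0.119)⁴/32 = 1.969×10^-5 m⁴.
T_max = τ_allow·J/r = 7.32×10^7 × 1.969×10^-5 / 0.0595 = 24220 N·m.
ω = 13.7 rad/s, so P_max = T_max·ω = 3.318×10^5 W.

332 kW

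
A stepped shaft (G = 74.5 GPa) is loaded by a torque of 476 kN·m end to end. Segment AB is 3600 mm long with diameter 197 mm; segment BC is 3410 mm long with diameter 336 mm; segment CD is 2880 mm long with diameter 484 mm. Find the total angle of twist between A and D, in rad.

J_AB = π(0.197)⁴/32 = 1.48×10^-4 m⁴; J_BC = π(0.336)⁴/32 = 1.25×10^-3 m⁴; J_CD = π(0.484)⁴/32 = 5.39×10^-3 m⁴.
θ = (T/G)·Σ L_i/J_i = (476000/74.5×10⁹)·(3.60/1.48×10^-4 + 3.41/1.25×10^-3 + 2.88/5.39×10^-3) = 0.1764 rad.

0.176 rad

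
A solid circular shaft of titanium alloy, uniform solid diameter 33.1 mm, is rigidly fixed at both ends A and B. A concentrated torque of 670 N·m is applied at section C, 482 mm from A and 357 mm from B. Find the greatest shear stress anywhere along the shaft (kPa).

With uniform GJ and both ends fixed, compatibility θ_AC = θ_CB gives T_A·a = T_B·b, together with T_A + T_B = T₀.
T_A = T₀·b/(a+b) = 670.0·357/839.0 = 285.1 N·m; T_B = 384.9 N·m.
τ in each portion: τ_AC = 4.00×10^7 Pa, τ_CB = 5.41×10^7 Pa; maximum is in CB.
τ_max = T_CB·r/J = 384.9·0.0166/1.18×10^-7 = 5.406×10^7 Pa.

54100 kPa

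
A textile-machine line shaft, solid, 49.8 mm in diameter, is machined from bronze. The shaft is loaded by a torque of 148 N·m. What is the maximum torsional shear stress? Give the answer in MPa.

J = πd⁴/32 = π(0.0498)⁴/32 = 6.038×10^-7 m⁴.
τ_max = T·r/J = 148.0 × 0.0249 / 6.038×10^-7 = 6.103×10^6 Pa.

6.10 MPa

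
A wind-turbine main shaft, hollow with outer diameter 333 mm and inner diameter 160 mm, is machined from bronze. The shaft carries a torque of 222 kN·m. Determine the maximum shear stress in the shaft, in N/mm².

J = π(d_o⁴ − d_i⁴)/32 = π(0.333⁴ − 0.160⁴)/32 = 1.143×10^-3 m⁴.
τ_max = T·r/J = 222000 × 0.167 / 1.143×10^-3 = 3.234×10^7 Pa.

32.3 N/mm²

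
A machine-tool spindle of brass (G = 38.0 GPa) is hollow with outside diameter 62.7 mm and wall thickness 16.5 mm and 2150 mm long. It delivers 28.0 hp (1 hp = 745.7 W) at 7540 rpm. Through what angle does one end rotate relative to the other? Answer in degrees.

0.0595°

ω = 2π·7540/60 = 789.6 rad/s, so T = P/ω = 28.0×745.7 / 789.6 = 26.44 N·m.
J = π(d_o⁴ − d_i⁴)/32 = π(0.0627⁴ − 0.0297⁴)/32 = 1.441×10^-6 m⁴.
θ = T·L/(G·J) = 26.44 × 2.15 / (38.0×10⁹ × 1.441×10^-6) = 1.038×10^-3 rad.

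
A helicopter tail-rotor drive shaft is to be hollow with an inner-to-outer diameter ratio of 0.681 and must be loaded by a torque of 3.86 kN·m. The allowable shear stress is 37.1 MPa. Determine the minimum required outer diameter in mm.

87.7 mm

For a hollow shaft with d_i/d_o = 0.681: τ_max = 16T/(π d_o³ (1−k⁴)), so d_o = [16T/(π τ_allow (1−k⁴))]^(1/3) = [16·3860/(π·3.71×10^7·0.7849)]^(1/3) = 0.08772 m.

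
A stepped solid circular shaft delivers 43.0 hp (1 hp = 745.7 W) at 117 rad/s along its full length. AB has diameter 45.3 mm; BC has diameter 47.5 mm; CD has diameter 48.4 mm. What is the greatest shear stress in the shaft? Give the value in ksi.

2.18 ksi

ω = 117 rad/s, so T = P/ω = 43.0×745.7 / 117.0 = 274.1 N·m.
Under the same torque, τ_max = 16T/(πd³) is largest where d is smallest — segment AB (d = 45.3 mm).
τ_max = 16·274.1/(π·(0.0453)³) = 1.501×10^7 Pa.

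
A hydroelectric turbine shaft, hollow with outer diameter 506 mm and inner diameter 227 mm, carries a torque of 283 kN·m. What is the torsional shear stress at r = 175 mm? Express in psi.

1160 psi

J = π(d_o⁴ − d_i⁴)/32 = π(0.506⁴ − 0.227⁴)/32 = 6.175×10^-3 m⁴.
Shear stress varies linearly with radius: τ = T·r/J = 283000 × 0.175 / 6.175×10^-3 = 8.020×10^6 Pa.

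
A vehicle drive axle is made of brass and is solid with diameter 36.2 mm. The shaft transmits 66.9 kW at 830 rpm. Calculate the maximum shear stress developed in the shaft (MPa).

ω = 2π·830/60 = 86.92 rad/s, so T = P/ω = 66.9×10³ / 86.92 = 769.7 N·m.
J = πd⁴/32 = π(0.0362)⁴/32 = 1.686×10^-7 m⁴.
τ_max = T·r/J = 769.7 × 0.0181 / 1.686×10^-7 = 8.263×10^7 Pa.

82.6 MPa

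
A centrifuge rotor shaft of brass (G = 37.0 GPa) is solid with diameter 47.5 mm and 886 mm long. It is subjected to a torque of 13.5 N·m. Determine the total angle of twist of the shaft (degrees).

J = πd⁴/32 = π(0.0475)⁴/32 = 4.998×10^-7 m⁴.
θ = T·L/(G·J) = 13.50 × 0.886 / (37.0×10⁹ × 4.998×10^-7) = 6.468×10^-4 rad.

0.0371°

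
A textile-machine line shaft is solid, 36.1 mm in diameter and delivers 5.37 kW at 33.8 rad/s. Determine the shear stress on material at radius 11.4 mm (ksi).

ω = 33.8 rad/s, so T = P/ω = 5.37×10³ / 33.80 = 158.9 N·m.
J = πd⁴/32 = π(0.0361)⁴/32 = 1.667×10^-7 m⁴.
Shear stress varies linearly with radius: τ = T·r/J = 158.9 × 0.0114 / 1.667×10^-7 = 1.086×10^7 Pa.

1.58 ksi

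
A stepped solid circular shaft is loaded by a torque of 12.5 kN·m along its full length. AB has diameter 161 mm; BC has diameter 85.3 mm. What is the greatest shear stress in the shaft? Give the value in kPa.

103000 kPa

Under the same torque, τ_max = 16T/(πd³) is largest where d is smallest — segment BC (d = 85.3 mm).
τ_max = 16·12500/(π·(0.0853)³) = 1.026×10^8 Pa.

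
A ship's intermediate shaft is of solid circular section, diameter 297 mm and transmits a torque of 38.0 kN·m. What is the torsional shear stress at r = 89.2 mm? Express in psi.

J = πd⁴/32 = π(0.297)⁴/32 = 7.639×10^-4 m⁴.
Shear stress varies linearly with radius: τ = T·r/J = 38000 × 0.0892 / 7.639×10^-4 = 4.437×10^6 Pa.

644 psi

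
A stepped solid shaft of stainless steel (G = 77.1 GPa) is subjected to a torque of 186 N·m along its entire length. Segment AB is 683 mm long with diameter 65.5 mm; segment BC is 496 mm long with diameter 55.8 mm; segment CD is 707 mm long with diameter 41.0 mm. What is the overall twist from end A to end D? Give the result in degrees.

0.477°

J_AB = π(0.0655)⁴/32 = 1.81×10^-6 m⁴; J_BC = π(0.0558)⁴/32 = 9.52×10^-7 m⁴; J_CD = π(0.0410)⁴/32 = 2.77×10^-7 m⁴.
θ = (T/G)·Σ L_i/J_i = (186.0/77.1×10⁹)·(0.683/1.81×10^-6 + 0.496/9.52×10^-7 + 0.707/2.77×10^-7) = 8.317×10^-3 rad.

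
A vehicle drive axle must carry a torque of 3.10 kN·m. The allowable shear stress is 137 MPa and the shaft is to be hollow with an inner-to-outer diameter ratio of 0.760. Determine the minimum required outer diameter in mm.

55.7 mm

For a hollow shaft with d_i/d_o = 0.760: τ_max = 16T/(π d_o³ (1−k⁴)), so d_o = [16T/(π τ_allow (1−k⁴))]^(1/3) = [16·3100/(π·1.37×10^8·0.6664)]^(1/3) = 0.05571 m.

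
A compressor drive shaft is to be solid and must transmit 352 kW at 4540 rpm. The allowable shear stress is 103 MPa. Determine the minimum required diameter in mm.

ω = 2π·4540/60 = 475.4 rad/s, so T = P/ω = 352×10³ / 475.4 = 740.4 N·m.
For a solid shaft τ_max = 16T/(πd³), so d = (16T/(π τ_allow))^(1/3) = (16·740.4/(π·1.03×10^8))^(1/3) = 0.03320 m.

33.2 mm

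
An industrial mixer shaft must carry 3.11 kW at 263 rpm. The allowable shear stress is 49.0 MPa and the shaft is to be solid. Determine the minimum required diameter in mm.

ω = 2π·263/60 = 27.54 rad/s, so T = P/ω = 3.11×10³ / 27.54 = 112.9 N·m.
For a solid shaft τ_max = 16T/(πd³), so d = (16T/(π τ_allow))^(1/3) = (16·112.9/(π·4.90×10^7))^(1/3) = 0.02273 m.

22.7 mm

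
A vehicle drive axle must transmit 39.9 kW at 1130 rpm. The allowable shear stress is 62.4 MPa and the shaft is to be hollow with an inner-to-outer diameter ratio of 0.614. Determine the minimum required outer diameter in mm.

ω = 2π·1130/60 = 118.3 rad/s, so T = P/ω = 39.9×10³ / 118.3 = 337.2 N·m.
For a hollow shaft with d_i/d_o = 0.614: τ_max = 16T/(π d_o³ (1−k⁴)), so d_o = [16T/(π τ_allow (1−k⁴))]^(1/3) = [16·337.2/(π·6.24×10^7·0.8579)]^(1/3) = 0.03177 m.

31.8 mm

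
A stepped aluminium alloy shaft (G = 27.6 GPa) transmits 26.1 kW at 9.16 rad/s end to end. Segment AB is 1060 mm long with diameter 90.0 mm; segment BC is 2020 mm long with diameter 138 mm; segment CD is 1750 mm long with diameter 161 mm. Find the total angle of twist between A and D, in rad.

0.0256 rad

ω = 9.16 rad/s, so T = P/ω = 26.1×10³ / 9.160 = 2849 N·m.
J_AB = π(0.0900)⁴/32 = 6.44×10^-6 m⁴; J_BC = π(0.138)⁴/32 = 3.56×10^-5 m⁴; J_CD = π(0.161)⁴/32 = 6.60×10^-5 m⁴.
θ = (T/G)·Σ L_i/J_i = (2849/27.6×10⁹)·(1.06/6.44×10^-6 + 2.02/3.56×10^-5 + 1.75/6.60×10^-5) = 0.02558 rad.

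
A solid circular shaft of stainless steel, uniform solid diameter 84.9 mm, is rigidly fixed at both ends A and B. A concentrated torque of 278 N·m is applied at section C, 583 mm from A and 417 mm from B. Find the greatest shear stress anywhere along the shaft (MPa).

With uniform GJ and both ends fixed, compatibility θ_AC = θ_CB gives T_A·a = T_B·b, together with T_A + T_B = T₀.
T_A = T₀·b/(a+b) = 278.0·417/1000 = 115.9 N·m; T_B = 162.1 N·m.
τ in each portion: τ_AC = 9.65×10^5 Pa, τ_CB = 1.35×10^6 Pa; maximum is in CB.
τ_max = T_CB·r/J = 162.1·0.0425/5.10×10^-6 = 1.349×10^6 Pa.

1.35 MPa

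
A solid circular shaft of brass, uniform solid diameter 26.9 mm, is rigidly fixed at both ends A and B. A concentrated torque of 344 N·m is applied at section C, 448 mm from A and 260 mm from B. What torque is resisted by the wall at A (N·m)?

126 N·m

With uniform GJ and both ends fixed, compatibility θ_AC = θ_CB gives T_A·a = T_B·b, together with T_A + T_B = T₀.
T_A = T₀·b/(a+b) = 344.0·260/708.0 = 126.3 N·m; T_B = 217.7 N·m.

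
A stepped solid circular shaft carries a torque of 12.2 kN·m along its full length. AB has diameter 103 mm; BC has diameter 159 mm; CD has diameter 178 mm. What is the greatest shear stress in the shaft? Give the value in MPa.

56.9 MPa

Under the same torque, τ_max = 16T/(πd³) is largest where d is smallest — segment AB (d = 103 mm).
τ_max = 16·12200/(π·(0.103)³) = 5.686×10^7 Pa.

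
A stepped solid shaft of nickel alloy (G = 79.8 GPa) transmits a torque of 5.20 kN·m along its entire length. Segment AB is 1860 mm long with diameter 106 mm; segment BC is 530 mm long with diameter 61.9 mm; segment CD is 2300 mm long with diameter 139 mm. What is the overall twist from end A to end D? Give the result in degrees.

2.17°

J_AB = π(0.106)⁴/32 = 1.24×10^-5 m⁴; J_BC = π(0.0619)⁴/32 = 1.44×10^-6 m⁴; J_CD = π(0.139)⁴/32 = 3.66×10^-5 m⁴.
θ = (T/G)·Σ L_i/J_i = (5200/79.8×10⁹)·(1.86/1.24×10^-5 + 0.530/1.44×10^-6 + 2.30/3.66×10^-5) = 0.03783 rad.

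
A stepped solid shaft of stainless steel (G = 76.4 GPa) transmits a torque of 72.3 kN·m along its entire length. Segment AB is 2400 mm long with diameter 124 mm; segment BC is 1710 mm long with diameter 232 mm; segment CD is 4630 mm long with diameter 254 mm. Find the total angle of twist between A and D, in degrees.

6.55°

J_AB = π(0.124)⁴/32 = 2.32×10^-5 m⁴; J_BC = π(0.232)⁴/32 = 2.84×10^-4 m⁴; J_CD = π(0.254)⁴/32 = 4.09×10^-4 m⁴.
θ = (T/G)·Σ L_i/J_i = (72300/76.4×10⁹)·(2.40/2.32×10^-5 + 1.71/2.84×10^-4 + 4.63/4.09×10^-4) = 0.1143 rad.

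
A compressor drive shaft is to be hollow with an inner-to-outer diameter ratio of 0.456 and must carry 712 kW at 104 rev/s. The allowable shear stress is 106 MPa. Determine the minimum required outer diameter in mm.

38.0 mm

ω = 2π·104 = 653.5 rad/s, so T = P/ω = 712×10³ / 653.5 = 1090 N·m.
For a hollow shaft with d_i/d_o = 0.456: τ_max = 16T/(π d_o³ (1−k⁴)), so d_o = [16T/(π τ_allow (1−k⁴))]^(1/3) = [16·1090/(π·1.06×10^8·0.9568)]^(1/3) = 0.03796 m.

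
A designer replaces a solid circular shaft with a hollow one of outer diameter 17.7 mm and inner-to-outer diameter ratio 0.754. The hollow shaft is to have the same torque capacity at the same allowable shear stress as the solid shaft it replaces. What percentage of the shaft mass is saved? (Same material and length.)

44.0 %

Equal τ_max and T ⇒ the solid shaft needs d_s³ = d_o³(1−k⁴), so d_s = 17.7·(1−0.754⁴)^(1/3) = 15.54 mm.
Area ratio A_h/A_s = d_o²(1−k²)/d_s² = (1−k²)/(1−k⁴)^(2/3) = 0.5598.
Mass saving = 1 − 0.5598 = 44.0 %.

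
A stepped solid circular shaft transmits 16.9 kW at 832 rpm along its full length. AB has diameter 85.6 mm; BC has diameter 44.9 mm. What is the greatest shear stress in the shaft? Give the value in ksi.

ω = 2π·832/60 = 87.13 rad/s, so T = P/ω = 16.9×10³ / 87.13 = 194.0 N·m.
Under the same torque, τ_max = 16T/(πd³) is largest where d is smallest — segment BC (d = 44.9 mm).
τ_max = 16·194.0/(π·(0.0449)³) = 1.091×10^7 Pa.

1.58 ksi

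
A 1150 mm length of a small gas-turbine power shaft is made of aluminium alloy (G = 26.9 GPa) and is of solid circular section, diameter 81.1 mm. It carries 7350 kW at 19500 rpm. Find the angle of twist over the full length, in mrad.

36.2 mrad

ω = 2π·19500/60 = 2042 rad/s, so T = P/ω = 7350×10³ / 2042 = 3599 N·m.
J = πd⁴/32 = π(0.0811)⁴/32 = 4.247×10^-6 m⁴.
θ = T·L/(G·J) = 3599 × 1.15 / (26.9×10⁹ × 4.247×10^-6) = 0.03623 rad.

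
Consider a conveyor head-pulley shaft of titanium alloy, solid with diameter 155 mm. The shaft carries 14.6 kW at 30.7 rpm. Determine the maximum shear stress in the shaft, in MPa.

ω = 2π·30.7/60 = 3.215 rad/s, so T = P/ω = 14.6×10³ / 3.215 = 4541 N·m.
J = πd⁴/32 = π(0.155)⁴/32 = 5.667×10^-5 m⁴.
τ_max = T·r/J = 4541 × 0.0775 / 5.667×10^-5 = 6.211×10^6 Pa.

6.21 MPa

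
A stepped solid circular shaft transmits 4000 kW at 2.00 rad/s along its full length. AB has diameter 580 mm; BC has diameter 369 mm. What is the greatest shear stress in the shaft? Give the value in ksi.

29.4 ksi

ω = 2.00 rad/s, so T = P/ω = 4000×10³ / 2.000 = 2.000e6 N·m.
Under the same torque, τ_max = 16T/(πd³) is largest where d is smallest — segment BC (d = 369 mm).
τ_max = 16·2.000e6/(π·(0.369)³) = 2.027×10^8 Pa.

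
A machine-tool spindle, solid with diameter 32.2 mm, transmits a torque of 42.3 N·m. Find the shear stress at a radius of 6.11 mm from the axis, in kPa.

2450 kPa

J = πd⁴/32 = π(0.0322)⁴/32 = 1.055×10^-7 m⁴.
Shear stress varies linearly with radius: τ = T·r/J = 42.30 × 0.00611 / 1.055×10^-7 = 2.449×10^6 Pa.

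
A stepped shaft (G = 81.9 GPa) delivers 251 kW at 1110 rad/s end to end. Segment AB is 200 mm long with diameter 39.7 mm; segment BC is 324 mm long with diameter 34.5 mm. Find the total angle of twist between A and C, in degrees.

ω = 1110 rad/s, so T = P/ω = 251×10³ / 1110 = 226.1 N·m.
J_AB = π(0.0397)⁴/32 = 2.44×10^-7 m⁴; J_BC = π(0.0345)⁴/32 = 1.39×10^-7 m⁴.
θ = (T/G)·Σ L_i/J_i = (226.1/81.9×10⁹)·(0.200/2.44×10^-7 + 0.324/1.39×10^-7) = 8.696×10^-3 rad.

0.498°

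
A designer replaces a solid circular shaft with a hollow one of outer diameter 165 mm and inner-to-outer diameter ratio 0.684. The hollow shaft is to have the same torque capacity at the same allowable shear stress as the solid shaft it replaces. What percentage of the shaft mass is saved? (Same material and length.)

Equal τ_max and T ⇒ the solid shaft needs d_s³ = d_o³(1−k⁴), so d_s = 165·(1−0.684⁴)^(1/3) = 152.0 mm.
Area ratio A_h/A_s = d_o²(1−k²)/d_s² = (1−k²)/(1−k⁴)^(2/3) = 0.6274.
Mass saving = 1 − 0.6274 = 37.3 %.

37.3 %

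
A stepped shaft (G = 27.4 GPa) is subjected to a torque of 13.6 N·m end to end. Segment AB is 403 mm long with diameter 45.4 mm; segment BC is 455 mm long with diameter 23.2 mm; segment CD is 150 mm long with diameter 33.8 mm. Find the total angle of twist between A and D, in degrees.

J_AB = π(0.0454)⁴/32 = 4.17×10^-7 m⁴; J_BC = π(0.0232)⁴/32 = 2.84×10^-8 m⁴; J_CD = π(0.0338)⁴/32 = 1.28×10^-7 m⁴.
θ = (T/G)·Σ L_i/J_i = (13.60/27.4×10⁹)·(0.403/4.17×10^-7 + 0.455/2.84×10^-8 + 0.150/1.28×10^-7) = 9.001×10^-3 rad.

0.516°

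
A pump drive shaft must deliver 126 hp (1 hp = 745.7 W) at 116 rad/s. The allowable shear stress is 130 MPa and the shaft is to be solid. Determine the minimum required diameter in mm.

31.7 mm

ω = 116 rad/s, so T = P/ω = 126×745.7 / 116.0 = 810.0 N·m.
For a solid shaft τ_max = 16T/(πd³), so d = (16T/(π τ_allow))^(1/3) = (16·810.0/(π·1.30×10^8))^(1/3) = 0.03166 m.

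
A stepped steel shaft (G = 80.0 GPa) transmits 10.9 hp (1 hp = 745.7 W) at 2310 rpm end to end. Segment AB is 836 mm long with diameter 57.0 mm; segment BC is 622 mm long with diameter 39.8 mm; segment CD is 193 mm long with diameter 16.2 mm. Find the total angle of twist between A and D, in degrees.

0.767°

ω = 2π·2310/60 = 241.9 rad/s, so T = P/ω = 10.9×745.7 / 241.9 = 33.60 N·m.
J_AB = π(0.0570)⁴/32 = 1.04×10^-6 m⁴; J_BC = π(0.0398)⁴/32 = 2.46×10^-7 m⁴; J_CD = π(0.0162)⁴/32 = 6.76×10^-9 m⁴.
θ = (T/G)·Σ L_i/J_i = (33.60/80.0×10⁹)·(0.836/1.04×10^-6 + 0.622/2.46×10^-7 + 0.193/6.76×10^-9) = 0.01339 rad.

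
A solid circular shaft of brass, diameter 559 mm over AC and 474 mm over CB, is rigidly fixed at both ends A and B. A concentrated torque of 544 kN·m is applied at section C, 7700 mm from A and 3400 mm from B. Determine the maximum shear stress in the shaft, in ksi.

Compatibility: T_A·a/J_AC = T_B·b/J_CB with T_A + T_B = T₀.
J_AC = 9.59×10^-3 m⁴, J_CB = 4.96×10^-3 m⁴, so T_A = T₀·(J_AC/a)/((J_AC/a)+(J_CB/b)) = 250600 N·m, T_B = 293400 N·m.
τ in each portion: τ_AC = 7.31×10^6 Pa, τ_CB = 1.40×10^7 Pa; maximum is in CB.
τ_max = T_CB·r/J = 293400·0.237/4.96×10^-3 = 1.403×10^7 Pa.

2.04 ksi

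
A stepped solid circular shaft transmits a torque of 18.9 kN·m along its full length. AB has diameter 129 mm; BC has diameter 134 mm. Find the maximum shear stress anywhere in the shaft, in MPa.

Under the same torque, τ_max = 16T/(πd³) is largest where d is smallest — segment AB (d = 129 mm).
τ_max = 16·18900/(π·(0.129)³) = 4.484×10^7 Pa.

44.8 MPa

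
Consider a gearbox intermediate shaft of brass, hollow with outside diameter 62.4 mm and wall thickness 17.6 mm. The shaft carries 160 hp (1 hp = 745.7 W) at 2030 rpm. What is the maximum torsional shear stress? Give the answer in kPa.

12200 kPa

ω = 2π·2030/60 = 212.6 rad/s, so T = P/ω = 160×745.7 / 212.6 = 561.3 N·m.
J = π(d_o⁴ − d_i⁴)/32 = π(0.0624⁴ − 0.0272⁴)/32 = 1.435×10^-6 m⁴.
τ_max = T·r/J = 561.3 × 0.0312 / 1.435×10^-6 = 1.221×10^7 Pa.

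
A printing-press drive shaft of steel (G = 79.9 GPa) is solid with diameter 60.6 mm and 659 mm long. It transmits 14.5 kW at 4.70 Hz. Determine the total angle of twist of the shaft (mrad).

ω = 2π·4.70 = 29.53 rad/s, so T = P/ω = 14.5×10³ / 29.53 = 491.0 N·m.
J = πd⁴/32 = π(0.0606)⁴/32 = 1.324×10^-6 m⁴.
θ = T·L/(G·J) = 491.0 × 0.659 / (79.9×10⁹ × 1.324×10^-6) = 3.059×10^-3 rad.

3.06 mrad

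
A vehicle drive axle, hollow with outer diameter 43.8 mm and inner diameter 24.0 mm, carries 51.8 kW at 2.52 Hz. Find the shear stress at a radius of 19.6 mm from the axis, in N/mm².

195 N/mm²

ω = 2π·2.52 = 15.83 rad/s, so T = P/ω = 51.8×10³ / 15.83 = 3272 N·m.
J = π(d_o⁴ − d_i⁴)/32 = π(0.0438⁴ − 0.0240⁴)/32 = 3.288×10^-7 m⁴.
Shear stress varies linearly with radius: τ = T·r/J = 3272 × 0.0196 / 3.288×10^-7 = 1.950×10^8 Pa.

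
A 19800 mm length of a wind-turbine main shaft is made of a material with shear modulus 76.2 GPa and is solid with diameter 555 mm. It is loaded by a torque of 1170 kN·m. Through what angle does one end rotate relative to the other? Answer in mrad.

32.6 mrad

J = πd⁴/32 = π(0.555)⁴/32 = 9.315×10^-3 m⁴.
θ = T·L/(G·J) = 1.170e6 × 19.8 / (76.2×10⁹ × 9.315×10^-3) = 0.03264 rad.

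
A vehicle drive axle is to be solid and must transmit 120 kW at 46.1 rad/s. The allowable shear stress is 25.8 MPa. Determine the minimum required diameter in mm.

ω = 46.1 rad/s, so T = P/ω = 120×10³ / 46.10 = 2603 N·m.
For a solid shaft τ_max = 16T/(πd³), so d = (16T/(π τ_allow))^(1/3) = (16·2603/(π·2.58×10^7))^(1/3) = 0.08010 m.

80.1 mm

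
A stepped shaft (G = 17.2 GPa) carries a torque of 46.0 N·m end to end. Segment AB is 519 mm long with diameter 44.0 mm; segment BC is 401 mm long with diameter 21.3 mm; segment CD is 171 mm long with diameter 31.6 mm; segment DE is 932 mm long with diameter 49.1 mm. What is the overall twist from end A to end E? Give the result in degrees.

3.77°

J_AB = π(0.0440)⁴/32 = 3.68×10^-7 m⁴; J_BC = π(0.0213)⁴/32 = 2.02×10^-8 m⁴; J_CD = π(0.0316)⁴/32 = 9.79×10^-8 m⁴; J_DE = π(0.0491)⁴/32 = 5.71×10^-7 m⁴.
θ = (T/G)·Σ L_i/J_i = (46.00/17.2×10⁹)·(0.519/3.68×10^-7 + 0.401/2.02×10^-8 + 0.171/9.79×10^-8 + 0.932/5.71×10^-7) = 0.06588 rad.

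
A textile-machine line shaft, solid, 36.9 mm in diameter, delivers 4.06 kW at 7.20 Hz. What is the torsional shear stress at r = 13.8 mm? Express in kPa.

ω = 2π·7.20 = 45.24 rad/s, so T = P/ω = 4.06×10³ / 45.24 = 89.75 N·m.
J = πd⁴/32 = π(0.0369)⁴/32 = 1.820×10^-7 m⁴.
Shear stress varies linearly with radius: τ = T·r/J = 89.75 × 0.0138 / 1.820×10^-7 = 6.804×10^6 Pa.

6800 kPa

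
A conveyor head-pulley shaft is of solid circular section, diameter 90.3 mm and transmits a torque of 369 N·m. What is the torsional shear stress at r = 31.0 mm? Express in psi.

J = πd⁴/32 = π(0.0903)⁴/32 = 6.528×10^-6 m⁴.
Shear stress varies linearly with radius: τ = T·r/J = 369.0 × 0.0310 / 6.528×10^-6 = 1.752×10^6 Pa.

254 psi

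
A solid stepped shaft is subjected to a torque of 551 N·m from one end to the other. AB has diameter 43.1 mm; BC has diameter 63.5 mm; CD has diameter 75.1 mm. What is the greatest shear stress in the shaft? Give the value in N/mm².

Under the same torque, τ_max = 16T/(πd³) is largest where d is smallest — segment AB (d = 43.1 mm).
τ_max = 16·551.0/(π·(0.0431)³) = 3.505×10^7 Pa.

35.1 N/mm²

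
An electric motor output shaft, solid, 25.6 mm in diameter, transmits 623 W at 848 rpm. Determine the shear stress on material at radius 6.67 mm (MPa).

1.11 MPa

ω = 2π·848/60 = 88.80 rad/s, so T = P/ω = 623 / 88.80 = 7.016 N·m.
J = πd⁴/32 = π(0.0256)⁴/32 = 4.217×10^-8 m⁴.
Shear stress varies linearly with radius: τ = T·r/J = 7.016 × 0.00667 / 4.217×10^-8 = 1.110×10^6 Pa.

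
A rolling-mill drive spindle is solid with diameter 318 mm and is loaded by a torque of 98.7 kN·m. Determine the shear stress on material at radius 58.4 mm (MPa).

J = πd⁴/32 = π(0.318)⁴/32 = 1.004×10^-3 m⁴.
Shear stress varies linearly with radius: τ = T·r/J = 98700 × 0.0584 / 1.004×10^-3 = 5.741×10^6 Pa.

5.74 MPa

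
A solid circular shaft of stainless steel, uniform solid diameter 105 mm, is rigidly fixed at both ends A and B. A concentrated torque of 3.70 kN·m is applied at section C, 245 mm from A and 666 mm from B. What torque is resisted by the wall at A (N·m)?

2700 N·m

With uniform GJ and both ends fixed, compatibility θ_AC = θ_CB gives T_A·a = T_B·b, together with T_A + T_B = T₀.
T_A = T₀·b/(a+b) = 3700·666/911.0 = 2705 N·m; T_B = 995.1 N·m.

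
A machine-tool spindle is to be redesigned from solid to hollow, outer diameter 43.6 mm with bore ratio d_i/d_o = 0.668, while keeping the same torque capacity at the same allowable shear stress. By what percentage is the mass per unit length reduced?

Equal τ_max and T ⇒ the solid shaft needs d_s³ = d_o³(1−k⁴), so d_s = 43.6·(1−0.668⁴)^(1/3) = 40.49 mm.
Area ratio A_h/A_s = d_o²(1−k²)/d_s² = (1−k²)/(1−k⁴)^(2/3) = 0.6421.
Mass saving = 1 − 0.6421 = 35.8 %.

35.8 %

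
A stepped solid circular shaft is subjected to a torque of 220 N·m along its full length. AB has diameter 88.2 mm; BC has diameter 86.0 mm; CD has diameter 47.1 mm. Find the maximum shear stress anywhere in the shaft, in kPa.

10700 kPa

Under the same torque, τ_max = 16T/(πd³) is largest where d is smallest — segment CD (d = 47.1 mm).
τ_max = 16·220.0/(π·(0.0471)³) = 1.072×10^7 Pa.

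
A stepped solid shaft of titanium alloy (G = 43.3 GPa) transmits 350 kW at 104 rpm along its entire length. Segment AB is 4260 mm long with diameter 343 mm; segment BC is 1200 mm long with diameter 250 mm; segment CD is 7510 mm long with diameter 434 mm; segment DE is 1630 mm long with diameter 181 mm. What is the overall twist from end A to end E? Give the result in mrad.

ω = 2π·104/60 = 10.89 rad/s, so T = P/ω = 350×10³ / 10.89 = 32140 N·m.
J_AB = π(0.343)⁴/32 = 1.36×10^-3 m⁴; J_BC = π(0.250)⁴/32 = 3.83×10^-4 m⁴; J_CD = π(0.434)⁴/32 = 3.48×10^-3 m⁴; J_DE = π(0.181)⁴/32 = 1.05×10^-4 m⁴.
θ = (T/G)·Σ L_i/J_i = (32140/43.3×10⁹)·(4.26/1.36×10^-3 + 1.20/3.83×10^-4 + 7.51/3.48×10^-3 + 1.63/1.05×10^-4) = 0.01773 rad.

17.7 mrad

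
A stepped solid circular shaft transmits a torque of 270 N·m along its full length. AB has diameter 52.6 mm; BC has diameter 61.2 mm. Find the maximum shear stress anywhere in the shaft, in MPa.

9.45 MPa

Under the same torque, τ_max = 16T/(πd³) is largest where d is smallest — segment AB (d = 52.6 mm).
τ_max = 16·270.0/(π·(0.0526)³) = 9.449×10^6 Pa.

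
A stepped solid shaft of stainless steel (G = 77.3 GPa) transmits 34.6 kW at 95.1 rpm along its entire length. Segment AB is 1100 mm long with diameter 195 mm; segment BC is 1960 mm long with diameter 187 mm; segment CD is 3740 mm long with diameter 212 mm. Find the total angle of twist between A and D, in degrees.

0.111°

ω = 2π·95.1/60 = 9.959 rad/s, so T = P/ω = 34.6×10³ / 9.959 = 3474 N·m.
J_AB = π(0.195)⁴/32 = 1.42×10^-4 m⁴; J_BC = π(0.187)⁴/32 = 1.20×10^-4 m⁴; J_CD = π(0.212)⁴/32 = 1.98×10^-4 m⁴.
θ = (T/G)·Σ L_i/J_i = (3474/77.3×10⁹)·(1.10/1.42×10^-4 + 1.96/1.20×10^-4 + 3.74/1.98×10^-4) = 1.930×10^-3 rad.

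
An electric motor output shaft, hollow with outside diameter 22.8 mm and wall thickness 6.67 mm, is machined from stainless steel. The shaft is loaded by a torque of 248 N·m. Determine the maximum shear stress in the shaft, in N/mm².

J = π(d_o⁴ − d_i⁴)/32 = π(0.0228⁴ − 0.00946⁴)/32 = 2.574×10^-8 m⁴.
τ_max = T·r/J = 248.0 × 0.0114 / 2.574×10^-8 = 1.098×10^8 Pa.

110 N/mm²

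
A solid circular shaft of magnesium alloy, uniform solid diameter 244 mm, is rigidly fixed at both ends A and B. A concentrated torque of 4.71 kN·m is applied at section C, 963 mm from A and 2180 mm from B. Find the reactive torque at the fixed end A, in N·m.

3270 N·m

With uniform GJ and both ends fixed, compatibility θ_AC = θ_CB gives T_A·a = T_B·b, together with T_A + T_B = T₀.
T_A = T₀·b/(a+b) = 4710·2180/3143 = 3267 N·m; T_B = 1443 N·m.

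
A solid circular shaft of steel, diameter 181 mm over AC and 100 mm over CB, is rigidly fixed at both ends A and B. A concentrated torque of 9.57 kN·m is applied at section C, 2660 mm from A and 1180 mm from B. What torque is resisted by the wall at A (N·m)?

7910 N·m

Compatibility: T_A·a/J_AC = T_B·b/J_CB with T_A + T_B = T₀.
J_AC = 1.05×10^-4 m⁴, J_CB = 9.82×10^-6 m⁴, so T_A = T₀·(J_AC/a)/((J_AC/a)+(J_CB/b)) = 7909 N·m, T_B = 1661 N·m.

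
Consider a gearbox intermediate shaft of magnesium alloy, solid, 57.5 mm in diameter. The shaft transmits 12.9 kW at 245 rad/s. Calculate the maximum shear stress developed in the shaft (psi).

205 psi

ω = 245 rad/s, so T = P/ω = 12.9×10³ / 245.0 = 52.65 N·m.
J = πd⁴/32 = π(0.0575)⁴/32 = 1.073×10^-6 m⁴.
τ_max = T·r/J = 52.65 × 0.0288 / 1.073×10^-6 = 1.411×10^6 Pa.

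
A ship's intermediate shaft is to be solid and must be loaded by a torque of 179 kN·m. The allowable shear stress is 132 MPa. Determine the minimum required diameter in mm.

190 mm

For a solid shaft τ_max = 16T/(πd³), so d = (16T/(π τ_allow))^(1/3) = (16·179000/(π·1.32×10^8))^(1/3) = 0.1904 m.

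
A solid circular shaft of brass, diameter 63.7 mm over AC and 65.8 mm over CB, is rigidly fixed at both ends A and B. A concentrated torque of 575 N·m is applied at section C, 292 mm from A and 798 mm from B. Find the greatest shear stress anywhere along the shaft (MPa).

8.00 MPa

Compatibility: T_A·a/J_AC = T_B·b/J_CB with T_A + T_B = T₀.
J_AC = 1.62×10^-6 m⁴, J_CB = 1.84×10^-6 m⁴, so T_A = T₀·(J_AC/a)/((J_AC/a)+(J_CB/b)) = 405.9 N·m, T_B = 169.1 N·m.
τ in each portion: τ_AC = 8.00×10^6 Pa, τ_CB = 3.02×10^6 Pa; maximum is in AC.
τ_max = T_AC·r/J = 405.9·0.0319/1.62×10^-6 = 7.998×10^6 Pa.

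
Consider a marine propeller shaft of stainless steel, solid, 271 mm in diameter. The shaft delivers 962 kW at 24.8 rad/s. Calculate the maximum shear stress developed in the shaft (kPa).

ω = 24.8 rad/s, so T = P/ω = 962×10³ / 24.80 = 38790 N·m.
J = πd⁴/32 = π(0.271)⁴/32 = 5.295×10^-4 m⁴.
τ_max = T·r/J = 38790 × 0.136 / 5.295×10^-4 = 9.926×10^6 Pa.

9930 kPa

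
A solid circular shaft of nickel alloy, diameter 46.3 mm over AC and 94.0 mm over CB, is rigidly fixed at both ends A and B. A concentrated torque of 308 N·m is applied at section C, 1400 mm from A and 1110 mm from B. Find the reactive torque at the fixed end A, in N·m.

13.7 N·m

Compatibility: T_A·a/J_AC = T_B·b/J_CB with T_A + T_B = T₀.
J_AC = 4.51×10^-7 m⁴, J_CB = 7.66×10^-6 m⁴, so T_A = T₀·(J_AC/a)/((J_AC/a)+(J_CB/b)) = 13.73 N·m, T_B = 294.3 N·m.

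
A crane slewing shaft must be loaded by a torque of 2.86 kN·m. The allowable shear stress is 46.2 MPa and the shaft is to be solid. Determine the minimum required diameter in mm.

68.1 mm

For a solid shaft τ_max = 16T/(πd³), so d = (16T/(π τ_allow))^(1/3) = (16·2860/(π·4.62×10^7))^(1/3) = 0.06806 m.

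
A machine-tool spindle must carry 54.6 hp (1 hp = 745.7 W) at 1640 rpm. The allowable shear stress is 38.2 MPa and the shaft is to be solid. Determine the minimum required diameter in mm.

31.6 mm

ω = 2π·1640/60 = 171.7 rad/s, so T = P/ω = 54.6×745.7 / 171.7 = 237.1 N·m.
For a solid shaft τ_max = 16T/(πd³), so d = (16T/(π τ_allow))^(1/3) = (16·237.1/(π·3.82×10^7))^(1/3) = 0.03162 m.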